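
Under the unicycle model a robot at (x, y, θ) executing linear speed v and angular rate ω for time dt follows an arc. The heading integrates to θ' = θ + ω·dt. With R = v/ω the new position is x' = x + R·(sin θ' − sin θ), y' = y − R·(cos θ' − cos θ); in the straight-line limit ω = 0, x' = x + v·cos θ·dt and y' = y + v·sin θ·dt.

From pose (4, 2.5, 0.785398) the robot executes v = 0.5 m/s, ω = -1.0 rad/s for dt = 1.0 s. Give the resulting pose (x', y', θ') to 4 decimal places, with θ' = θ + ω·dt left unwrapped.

θ' = 0.7854 + -1.0·1.0 = -0.2146
R = v/ω = 0.5/-1.0 = -0.5000
x' = 4 + -0.5000·(sin -0.2146 − sin 0.7854) = 4.4600
y' = 2.5 − -0.5000·(cos -0.2146 − cos 0.7854) = 2.6350

(4.4600, 2.6350, -0.2146)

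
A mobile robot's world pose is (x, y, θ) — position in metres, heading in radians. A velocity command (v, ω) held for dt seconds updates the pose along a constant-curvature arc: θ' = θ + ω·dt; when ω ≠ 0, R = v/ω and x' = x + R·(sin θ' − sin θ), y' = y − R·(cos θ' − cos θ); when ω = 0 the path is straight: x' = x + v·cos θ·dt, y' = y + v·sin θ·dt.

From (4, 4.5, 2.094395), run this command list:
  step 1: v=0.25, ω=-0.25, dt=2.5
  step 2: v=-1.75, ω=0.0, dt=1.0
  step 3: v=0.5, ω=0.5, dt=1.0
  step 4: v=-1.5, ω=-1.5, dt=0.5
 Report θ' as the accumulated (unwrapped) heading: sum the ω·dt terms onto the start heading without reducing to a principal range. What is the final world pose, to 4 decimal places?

(3.6380, 3.1172, 1.2194)

step 1: θ'=1.4694 (R=-1.0000) → pose (3.8712, 5.1012, 1.4694)
step 2: θ'=1.4694 (straight) → pose (3.6940, 3.3602, 1.4694)
step 3: θ'=1.9694 (R=1.0000) → pose (3.6208, 3.8496, 1.9694)
step 4: θ'=1.2194 (R=1.0000) → pose (3.6380, 3.1172, 1.2194)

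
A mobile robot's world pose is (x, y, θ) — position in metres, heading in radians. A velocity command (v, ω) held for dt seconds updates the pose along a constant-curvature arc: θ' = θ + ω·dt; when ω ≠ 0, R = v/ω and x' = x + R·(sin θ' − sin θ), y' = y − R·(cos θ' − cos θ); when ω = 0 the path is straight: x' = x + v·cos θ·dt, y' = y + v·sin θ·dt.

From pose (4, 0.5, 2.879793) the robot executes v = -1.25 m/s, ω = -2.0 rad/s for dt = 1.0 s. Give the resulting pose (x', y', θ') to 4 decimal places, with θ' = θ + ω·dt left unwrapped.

(4.3199, -0.5020, 0.8798)

θ' = 2.8798 + -2.0·1.0 = 0.8798
R = v/ω = -1.25/-2.0 = 0.6250
x' = 4 + 0.6250·(sin 0.8798 − sin 2.8798) = 4.3199
y' = 0.5 − 0.6250·(cos 0.8798 − cos 2.8798) = -0.5020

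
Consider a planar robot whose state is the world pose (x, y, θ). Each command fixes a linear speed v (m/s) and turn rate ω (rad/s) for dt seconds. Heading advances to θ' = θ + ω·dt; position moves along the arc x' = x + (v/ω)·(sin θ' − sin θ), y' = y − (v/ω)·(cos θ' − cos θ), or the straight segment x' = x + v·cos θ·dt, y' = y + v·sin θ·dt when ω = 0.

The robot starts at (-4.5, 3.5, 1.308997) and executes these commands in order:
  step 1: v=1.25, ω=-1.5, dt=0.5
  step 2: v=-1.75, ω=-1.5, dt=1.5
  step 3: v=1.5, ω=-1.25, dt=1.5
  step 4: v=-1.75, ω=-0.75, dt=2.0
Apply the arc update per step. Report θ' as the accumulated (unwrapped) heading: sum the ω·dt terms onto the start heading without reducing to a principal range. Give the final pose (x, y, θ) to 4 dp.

step 1: θ'=0.5590 (R=-0.8333) → pose (-4.1370, 3.9908, 0.5590)
step 2: θ'=-1.6910 (R=1.1667) → pose (-5.9140, 5.1198, -1.6910)
step 3: θ'=-3.5660 (R=-1.2000) → pose (-7.5995, 4.1702, -3.5660)
step 4: θ'=-5.0660 (R=2.3333) → pose (-6.3713, 1.2358, -5.0660)

(-6.3713, 1.2358, -5.0660)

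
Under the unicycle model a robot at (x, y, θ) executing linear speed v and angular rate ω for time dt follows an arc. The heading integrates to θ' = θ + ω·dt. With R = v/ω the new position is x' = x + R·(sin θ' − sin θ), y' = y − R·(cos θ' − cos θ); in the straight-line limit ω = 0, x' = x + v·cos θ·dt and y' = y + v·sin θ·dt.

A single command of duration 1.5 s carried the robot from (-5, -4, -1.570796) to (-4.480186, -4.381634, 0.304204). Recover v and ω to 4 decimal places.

Δθ = 0.304204 − -1.570796 = 1.875000
ω = Δθ/dt = 1.875000/1.5 = 1.2500
R = Δx/(sin θ' − sin θ) = 0.4000
v = R·ω = 0.4000·1.2500 = 0.5000

v = 0.5000, ω = 1.2500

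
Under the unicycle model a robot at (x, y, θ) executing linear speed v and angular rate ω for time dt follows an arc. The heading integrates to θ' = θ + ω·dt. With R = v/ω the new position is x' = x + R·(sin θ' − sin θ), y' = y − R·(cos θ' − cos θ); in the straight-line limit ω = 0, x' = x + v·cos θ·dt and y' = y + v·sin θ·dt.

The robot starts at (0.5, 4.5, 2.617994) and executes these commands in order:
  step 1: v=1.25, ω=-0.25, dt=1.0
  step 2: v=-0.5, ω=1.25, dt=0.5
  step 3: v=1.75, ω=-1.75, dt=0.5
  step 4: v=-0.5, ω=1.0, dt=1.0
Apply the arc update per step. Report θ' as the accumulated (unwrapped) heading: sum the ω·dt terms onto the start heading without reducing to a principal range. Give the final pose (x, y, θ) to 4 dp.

step 1: θ'=2.3680 (R=-5.0000) → pose (-0.4936, 5.2531, 2.3680)
step 2: θ'=2.9930 (R=-0.4000) → pose (-0.2733, 5.1437, 2.9930)
step 3: θ'=2.1180 (R=-1.0000) → pose (-0.9792, 5.6124, 2.1180)
step 4: θ'=3.1180 (R=-0.5000) → pose (-0.5640, 5.3727, 3.1180)

(-0.5640, 5.3727, 3.1180)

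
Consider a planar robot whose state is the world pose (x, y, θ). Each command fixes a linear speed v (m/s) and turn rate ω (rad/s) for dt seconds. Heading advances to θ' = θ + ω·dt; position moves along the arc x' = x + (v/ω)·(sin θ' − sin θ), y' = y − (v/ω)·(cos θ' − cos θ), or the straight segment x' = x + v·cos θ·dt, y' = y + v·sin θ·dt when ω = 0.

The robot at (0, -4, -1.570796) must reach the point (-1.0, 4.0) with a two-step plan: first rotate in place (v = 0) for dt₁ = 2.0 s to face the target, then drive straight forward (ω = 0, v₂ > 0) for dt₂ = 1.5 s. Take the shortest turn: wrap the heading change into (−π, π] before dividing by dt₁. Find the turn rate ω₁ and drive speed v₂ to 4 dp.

heading to target = atan2(4−-4, -1−0) = 1.6952
Δθ = wrap(1.6952 − -1.5708) = -3.0172; ω₁ = Δθ/dt₁ = -1.5086
distance = √((-1−0)² + (4−-4)²) = 8.0623; v₂ = distance/dt₂ = 5.3748

ω₁ = -1.5086, v₂ = 5.3748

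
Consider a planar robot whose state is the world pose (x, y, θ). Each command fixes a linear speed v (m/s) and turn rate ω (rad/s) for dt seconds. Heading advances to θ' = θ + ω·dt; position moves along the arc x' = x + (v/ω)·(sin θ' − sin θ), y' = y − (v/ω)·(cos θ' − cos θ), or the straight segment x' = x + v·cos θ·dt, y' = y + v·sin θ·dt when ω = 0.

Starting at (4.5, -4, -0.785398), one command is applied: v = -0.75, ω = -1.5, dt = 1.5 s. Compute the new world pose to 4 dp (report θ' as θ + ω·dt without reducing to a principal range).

(4.8006, -3.1493, -3.0354)

θ' = -0.7854 + -1.5·1.5 = -3.0354
R = v/ω = -0.75/-1.5 = 0.5000
x' = 4.5 + 0.5000·(sin -3.0354 − sin -0.7854) = 4.8006
y' = -4 − 0.5000·(cos -3.0354 − cos -0.7854) = -3.1493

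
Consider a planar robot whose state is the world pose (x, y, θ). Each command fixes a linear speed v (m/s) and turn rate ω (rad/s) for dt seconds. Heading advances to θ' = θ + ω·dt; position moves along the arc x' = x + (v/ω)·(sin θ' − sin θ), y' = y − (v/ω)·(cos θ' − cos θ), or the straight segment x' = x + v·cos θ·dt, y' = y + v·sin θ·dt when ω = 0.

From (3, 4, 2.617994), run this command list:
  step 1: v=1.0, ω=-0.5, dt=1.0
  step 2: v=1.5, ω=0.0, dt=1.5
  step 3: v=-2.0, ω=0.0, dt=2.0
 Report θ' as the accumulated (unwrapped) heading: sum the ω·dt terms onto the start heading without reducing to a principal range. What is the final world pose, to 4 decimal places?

step 1: θ'=2.1180 (R=-2.0000) → pose (2.2920, 4.6915, 2.1180)
step 2: θ'=2.1180 (straight) → pose (1.1214, 6.6129, 2.1180)
step 3: θ'=2.1180 (straight) → pose (3.2025, 3.1970, 2.1180)

(3.2025, 3.1970, 2.1180)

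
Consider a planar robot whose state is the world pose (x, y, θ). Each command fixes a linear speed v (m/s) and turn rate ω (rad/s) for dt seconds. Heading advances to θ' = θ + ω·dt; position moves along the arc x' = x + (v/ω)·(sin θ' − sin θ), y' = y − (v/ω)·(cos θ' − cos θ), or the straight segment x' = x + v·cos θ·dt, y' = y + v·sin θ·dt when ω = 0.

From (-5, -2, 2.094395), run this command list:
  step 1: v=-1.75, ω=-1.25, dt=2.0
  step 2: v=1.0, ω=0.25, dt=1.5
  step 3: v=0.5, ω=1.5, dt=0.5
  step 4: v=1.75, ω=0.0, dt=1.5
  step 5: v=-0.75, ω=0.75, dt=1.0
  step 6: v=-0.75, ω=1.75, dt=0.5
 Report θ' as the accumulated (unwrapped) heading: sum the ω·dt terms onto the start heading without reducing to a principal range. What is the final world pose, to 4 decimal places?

step 1: θ'=-0.4056 (R=1.4000) → pose (-6.7648, -3.9864, -0.4056)
step 2: θ'=-0.0306 (R=4.0000) → pose (-5.3089, -4.3091, -0.0306)
step 3: θ'=0.7194 (R=0.3333) → pose (-5.0791, -4.2266, 0.7194)
step 4: θ'=0.7194 (straight) → pose (-3.1046, -2.4969, 0.7194)
step 5: θ'=1.4694 (R=-1.0000) → pose (-3.4405, -3.1479, 1.4694)
step 6: θ'=2.3444 (R=-0.4286) → pose (-3.3207, -3.4908, 2.3444)

(-3.3207, -3.4908, 2.3444)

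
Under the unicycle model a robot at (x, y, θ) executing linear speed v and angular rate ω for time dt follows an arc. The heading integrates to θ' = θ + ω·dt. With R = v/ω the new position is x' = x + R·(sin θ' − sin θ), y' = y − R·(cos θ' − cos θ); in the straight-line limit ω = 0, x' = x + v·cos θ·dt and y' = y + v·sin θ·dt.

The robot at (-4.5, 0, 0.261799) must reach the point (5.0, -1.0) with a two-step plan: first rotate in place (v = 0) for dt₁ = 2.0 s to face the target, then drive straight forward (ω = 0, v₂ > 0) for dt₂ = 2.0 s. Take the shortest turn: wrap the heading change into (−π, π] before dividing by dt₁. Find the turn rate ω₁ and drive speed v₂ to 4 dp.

heading to target = atan2(-1−0, 5−-4.5) = -0.1049
Δθ = wrap(-0.1049 − 0.2618) = -0.3667; ω₁ = Δθ/dt₁ = -0.1833
distance = √((5−-4.5)² + (-1−0)²) = 9.5525; v₂ = distance/dt₂ = 4.7762

ω₁ = -0.1833, v₂ = 4.7762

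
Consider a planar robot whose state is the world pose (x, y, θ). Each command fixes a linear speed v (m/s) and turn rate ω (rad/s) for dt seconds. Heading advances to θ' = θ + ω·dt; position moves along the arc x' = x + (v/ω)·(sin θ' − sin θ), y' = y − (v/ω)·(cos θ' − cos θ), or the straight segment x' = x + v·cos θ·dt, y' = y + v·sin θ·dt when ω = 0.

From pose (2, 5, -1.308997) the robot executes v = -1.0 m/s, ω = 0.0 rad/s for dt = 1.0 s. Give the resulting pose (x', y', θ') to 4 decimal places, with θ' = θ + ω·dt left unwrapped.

(1.7412, 5.9659, -1.3090)

θ' = -1.3090 + 0.0·1.0 = -1.3090
ω = 0 → straight: x' = 2 + -1.0·cos(-1.3090)·1.0 = 1.7412
y' = 5 + -1.0·sin(-1.3090)·1.0 = 5.9659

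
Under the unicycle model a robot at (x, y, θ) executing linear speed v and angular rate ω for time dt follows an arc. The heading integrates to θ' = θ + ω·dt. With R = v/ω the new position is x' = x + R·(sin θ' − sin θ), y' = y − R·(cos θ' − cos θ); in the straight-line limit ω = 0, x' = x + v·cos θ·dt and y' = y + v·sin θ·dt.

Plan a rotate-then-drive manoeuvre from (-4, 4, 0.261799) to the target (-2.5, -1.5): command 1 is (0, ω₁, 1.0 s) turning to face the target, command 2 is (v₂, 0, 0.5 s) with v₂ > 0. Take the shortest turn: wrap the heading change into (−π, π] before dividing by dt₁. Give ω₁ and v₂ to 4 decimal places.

ω₁ = -1.5663, v₂ = 11.4018

heading to target = atan2(-1.5−4, -2.5−-4) = -1.3045
Δθ = wrap(-1.3045 − 0.2618) = -1.5663; ω₁ = Δθ/dt₁ = -1.5663
distance = √((-2.5−-4)² + (-1.5−4)²) = 5.7009; v₂ = distance/dt₂ = 11.4018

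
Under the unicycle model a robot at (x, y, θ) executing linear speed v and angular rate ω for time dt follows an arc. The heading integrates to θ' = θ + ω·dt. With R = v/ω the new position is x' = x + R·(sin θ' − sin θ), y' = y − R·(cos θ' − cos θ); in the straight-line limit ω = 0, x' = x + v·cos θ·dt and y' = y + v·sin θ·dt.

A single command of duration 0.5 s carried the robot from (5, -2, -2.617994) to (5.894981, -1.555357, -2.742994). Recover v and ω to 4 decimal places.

v = -2.0000, ω = -0.2500

Δθ = -2.742994 − -2.617994 = -0.125000
ω = Δθ/dt = -0.125000/0.5 = -0.2500
R = Δx/(sin θ' − sin θ) = 8.0000
v = R·ω = 8.0000·-0.2500 = -2.0000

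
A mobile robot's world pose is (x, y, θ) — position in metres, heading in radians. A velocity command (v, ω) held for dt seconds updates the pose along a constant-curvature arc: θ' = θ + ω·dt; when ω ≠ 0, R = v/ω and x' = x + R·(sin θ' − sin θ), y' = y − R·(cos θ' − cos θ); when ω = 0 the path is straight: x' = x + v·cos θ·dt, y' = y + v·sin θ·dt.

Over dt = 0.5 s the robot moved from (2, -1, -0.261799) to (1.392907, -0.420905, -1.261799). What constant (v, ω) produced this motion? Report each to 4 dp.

Δθ = -1.261799 − -0.261799 = -1.000000
ω = Δθ/dt = -1.000000/0.5 = -2.0000
R = Δx/(sin θ' − sin θ) = 0.8750
v = R·ω = 0.8750·-2.0000 = -1.7500

v = -1.7500, ω = -2.0000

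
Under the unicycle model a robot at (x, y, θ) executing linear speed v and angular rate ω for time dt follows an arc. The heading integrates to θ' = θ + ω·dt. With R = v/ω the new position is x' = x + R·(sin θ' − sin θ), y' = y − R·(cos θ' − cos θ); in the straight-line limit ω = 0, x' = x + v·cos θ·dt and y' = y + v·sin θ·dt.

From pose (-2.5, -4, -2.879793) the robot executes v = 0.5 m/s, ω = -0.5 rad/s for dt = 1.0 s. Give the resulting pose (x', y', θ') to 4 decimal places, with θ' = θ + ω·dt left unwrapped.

(-2.9948, -4.0058, -3.3798)

θ' = -2.8798 + -0.5·1.0 = -3.3798
R = v/ω = 0.5/-0.5 = -1.0000
x' = -2.5 + -1.0000·(sin -3.3798 − sin -2.8798) = -2.9948
y' = -4 − -1.0000·(cos -3.3798 − cos -2.8798) = -4.0058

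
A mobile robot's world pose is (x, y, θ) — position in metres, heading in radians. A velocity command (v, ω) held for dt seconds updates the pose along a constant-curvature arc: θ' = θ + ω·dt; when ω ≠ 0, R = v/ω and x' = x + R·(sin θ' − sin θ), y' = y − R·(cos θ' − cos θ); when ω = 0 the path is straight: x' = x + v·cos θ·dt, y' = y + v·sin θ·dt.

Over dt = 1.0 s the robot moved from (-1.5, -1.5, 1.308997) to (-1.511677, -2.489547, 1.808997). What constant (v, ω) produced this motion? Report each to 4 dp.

Δθ = 1.808997 − 1.308997 = 0.500000
ω = Δθ/dt = 0.500000/1.0 = 0.5000
R = −Δy/(cos θ' − cos θ) = -2.0000
v = R·ω = -2.0000·0.5000 = -1.0000

v = -1.0000, ω = 0.5000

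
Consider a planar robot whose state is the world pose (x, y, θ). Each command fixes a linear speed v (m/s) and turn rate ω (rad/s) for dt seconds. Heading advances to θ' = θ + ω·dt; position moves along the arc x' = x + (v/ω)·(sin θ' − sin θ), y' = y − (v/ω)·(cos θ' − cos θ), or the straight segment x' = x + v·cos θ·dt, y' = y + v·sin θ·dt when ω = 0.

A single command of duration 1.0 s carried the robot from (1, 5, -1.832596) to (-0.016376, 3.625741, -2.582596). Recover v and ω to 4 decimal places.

Δθ = -2.582596 − -1.832596 = -0.750000
ω = Δθ/dt = -0.750000/1.0 = -0.7500
R = −Δy/(cos θ' − cos θ) = -2.3333
v = R·ω = -2.3333·-0.7500 = 1.7500

v = 1.7500, ω = -0.7500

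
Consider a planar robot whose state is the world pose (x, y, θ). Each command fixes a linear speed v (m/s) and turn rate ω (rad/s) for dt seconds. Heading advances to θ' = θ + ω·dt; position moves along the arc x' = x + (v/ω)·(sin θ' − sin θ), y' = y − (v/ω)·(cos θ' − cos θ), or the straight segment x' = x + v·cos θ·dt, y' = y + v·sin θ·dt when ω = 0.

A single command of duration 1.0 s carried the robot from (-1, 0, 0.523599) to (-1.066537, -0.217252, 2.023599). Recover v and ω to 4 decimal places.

Δθ = 2.023599 − 0.523599 = 1.500000
ω = Δθ/dt = 1.500000/1.0 = 1.5000
R = −Δy/(cos θ' − cos θ) = -0.1667
v = R·ω = -0.1667·1.5000 = -0.2500

v = -0.2500, ω = 1.5000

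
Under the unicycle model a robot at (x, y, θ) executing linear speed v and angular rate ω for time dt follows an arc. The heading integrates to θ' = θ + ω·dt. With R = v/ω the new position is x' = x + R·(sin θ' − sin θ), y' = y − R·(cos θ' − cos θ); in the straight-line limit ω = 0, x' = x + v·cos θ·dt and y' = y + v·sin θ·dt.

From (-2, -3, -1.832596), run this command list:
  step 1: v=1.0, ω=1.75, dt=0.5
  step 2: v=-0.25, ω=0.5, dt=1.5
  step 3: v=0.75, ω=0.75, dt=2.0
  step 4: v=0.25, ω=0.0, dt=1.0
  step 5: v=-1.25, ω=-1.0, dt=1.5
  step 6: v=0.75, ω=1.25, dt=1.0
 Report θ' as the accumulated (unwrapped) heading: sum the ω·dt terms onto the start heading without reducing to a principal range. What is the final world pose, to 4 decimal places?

(-1.8026, -2.9262, 1.0424)

step 1: θ'=-0.9576 (R=0.5714) → pose (-1.9154, -3.4767, -0.9576)
step 2: θ'=-0.2076 (R=-0.5000) → pose (-2.2212, -3.2752, -0.2076)
step 3: θ'=1.2924 (R=1.0000) → pose (-1.0536, -2.5715, 1.2924)
step 4: θ'=1.2924 (straight) → pose (-0.9849, -2.3311, 1.2924)
step 5: θ'=-0.2076 (R=1.2500) → pose (-2.4444, -3.2108, -0.2076)
step 6: θ'=1.0424 (R=0.6000) → pose (-1.8026, -2.9262, 1.0424)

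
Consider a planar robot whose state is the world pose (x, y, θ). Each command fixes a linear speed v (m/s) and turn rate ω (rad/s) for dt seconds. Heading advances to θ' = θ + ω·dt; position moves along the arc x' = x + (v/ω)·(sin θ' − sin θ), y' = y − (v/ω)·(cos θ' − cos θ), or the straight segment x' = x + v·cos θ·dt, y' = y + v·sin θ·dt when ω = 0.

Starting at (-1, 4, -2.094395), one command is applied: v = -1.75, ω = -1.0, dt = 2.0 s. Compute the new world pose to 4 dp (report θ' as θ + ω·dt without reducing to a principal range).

θ' = -2.0944 + -1.0·2.0 = -4.0944
R = v/ω = -1.75/-1.0 = 1.7500
x' = -1 + 1.7500·(sin -4.0944 − sin -2.0944) = 1.9419
y' = 4 − 1.7500·(cos -4.0944 − cos -2.0944) = 4.1390

(1.9419, 4.1390, -4.0944)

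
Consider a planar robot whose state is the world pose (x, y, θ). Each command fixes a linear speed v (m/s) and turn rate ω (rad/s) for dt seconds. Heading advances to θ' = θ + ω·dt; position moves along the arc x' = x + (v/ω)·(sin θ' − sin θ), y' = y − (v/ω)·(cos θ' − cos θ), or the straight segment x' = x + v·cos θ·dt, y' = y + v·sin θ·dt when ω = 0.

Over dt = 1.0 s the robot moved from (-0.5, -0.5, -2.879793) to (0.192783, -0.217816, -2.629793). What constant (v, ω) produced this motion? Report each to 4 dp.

Δθ = -2.629793 − -2.879793 = 0.250000
ω = Δθ/dt = 0.250000/1.0 = 0.2500
R = Δx/(sin θ' − sin θ) = -3.0000
v = R·ω = -3.0000·0.2500 = -0.7500

v = -0.7500, ω = 0.2500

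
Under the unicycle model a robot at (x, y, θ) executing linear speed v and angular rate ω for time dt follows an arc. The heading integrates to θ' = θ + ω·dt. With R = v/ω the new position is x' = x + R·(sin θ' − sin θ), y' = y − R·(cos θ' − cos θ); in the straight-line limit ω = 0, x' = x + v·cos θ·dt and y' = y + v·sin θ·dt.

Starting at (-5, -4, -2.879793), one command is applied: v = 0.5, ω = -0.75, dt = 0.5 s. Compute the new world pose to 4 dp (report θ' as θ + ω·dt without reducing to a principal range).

(-5.2479, -4.0184, -3.2548)

θ' = -2.8798 + -0.75·0.5 = -3.2548
R = v/ω = 0.5/-0.75 = -0.6667
x' = -5 + -0.6667·(sin -3.2548 − sin -2.8798) = -5.2479
y' = -4 − -0.6667·(cos -3.2548 − cos -2.8798) = -4.0184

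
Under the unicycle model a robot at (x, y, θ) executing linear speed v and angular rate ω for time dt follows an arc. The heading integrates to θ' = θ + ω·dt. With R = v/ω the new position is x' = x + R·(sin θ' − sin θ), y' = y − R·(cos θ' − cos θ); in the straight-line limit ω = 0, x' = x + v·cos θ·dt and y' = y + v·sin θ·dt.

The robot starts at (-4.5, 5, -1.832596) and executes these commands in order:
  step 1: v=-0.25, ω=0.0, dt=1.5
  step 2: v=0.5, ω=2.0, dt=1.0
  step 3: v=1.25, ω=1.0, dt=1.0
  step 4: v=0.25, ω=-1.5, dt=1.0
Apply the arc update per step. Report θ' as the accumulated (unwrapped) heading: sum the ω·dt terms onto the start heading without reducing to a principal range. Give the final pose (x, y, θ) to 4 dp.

(-2.9707, 5.8850, -0.3326)

step 1: θ'=-1.8326 (straight) → pose (-4.4029, 5.3622, -1.8326)
step 2: θ'=0.1674 (R=0.2500) → pose (-4.1198, 5.0510, 0.1674)
step 3: θ'=1.1674 (R=1.2500) → pose (-3.1784, 5.7929, 1.1674)
step 4: θ'=-0.3326 (R=-0.1667) → pose (-2.9707, 5.8850, -0.3326)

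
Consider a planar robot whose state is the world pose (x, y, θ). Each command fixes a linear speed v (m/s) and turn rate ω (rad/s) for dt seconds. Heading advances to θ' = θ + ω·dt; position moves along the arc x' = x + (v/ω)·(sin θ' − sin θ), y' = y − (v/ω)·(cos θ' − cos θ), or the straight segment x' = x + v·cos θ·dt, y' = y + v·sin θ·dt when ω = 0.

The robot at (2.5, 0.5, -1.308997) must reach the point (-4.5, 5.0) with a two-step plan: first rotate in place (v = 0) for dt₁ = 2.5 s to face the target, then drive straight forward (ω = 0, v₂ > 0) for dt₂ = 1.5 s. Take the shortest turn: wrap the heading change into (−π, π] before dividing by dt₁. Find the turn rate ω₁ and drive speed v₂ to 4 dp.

heading to target = atan2(5−0.5, -4.5−2.5) = 2.5703
Δθ = wrap(2.5703 − -1.3090) = -2.4039; ω₁ = Δθ/dt₁ = -0.9616
distance = √((-4.5−2.5)² + (5−0.5)²) = 8.3217; v₂ = distance/dt₂ = 5.5478

ω₁ = -0.9616, v₂ = 5.5478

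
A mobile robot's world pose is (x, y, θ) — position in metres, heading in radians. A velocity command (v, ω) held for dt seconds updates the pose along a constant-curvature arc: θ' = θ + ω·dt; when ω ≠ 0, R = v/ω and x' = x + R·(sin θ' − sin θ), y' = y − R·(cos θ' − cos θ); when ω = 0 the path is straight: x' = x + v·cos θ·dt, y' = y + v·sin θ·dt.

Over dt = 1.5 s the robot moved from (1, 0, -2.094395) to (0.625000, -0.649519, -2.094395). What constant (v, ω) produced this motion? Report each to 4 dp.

Δθ = -2.094395 − -2.094395 = 0.000000
ω = Δθ/dt = 0.000000/1.5 = 0.0000
ω = 0 → v = (Δx·cos θ + Δy·sin θ)/dt = 0.5000

v = 0.5000, ω = 0.0000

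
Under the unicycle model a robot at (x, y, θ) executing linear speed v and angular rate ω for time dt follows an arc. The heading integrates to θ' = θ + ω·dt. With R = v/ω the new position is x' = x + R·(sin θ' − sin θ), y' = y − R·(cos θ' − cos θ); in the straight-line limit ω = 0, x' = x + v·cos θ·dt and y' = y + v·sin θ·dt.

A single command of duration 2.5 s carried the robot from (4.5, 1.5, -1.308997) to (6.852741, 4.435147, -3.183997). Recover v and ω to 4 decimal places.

v = -1.7500, ω = -0.7500

Δθ = -3.183997 − -1.308997 = -1.875000
ω = Δθ/dt = -1.875000/2.5 = -0.7500
R = −Δy/(cos θ' − cos θ) = 2.3333
v = R·ω = 2.3333·-0.7500 = -1.7500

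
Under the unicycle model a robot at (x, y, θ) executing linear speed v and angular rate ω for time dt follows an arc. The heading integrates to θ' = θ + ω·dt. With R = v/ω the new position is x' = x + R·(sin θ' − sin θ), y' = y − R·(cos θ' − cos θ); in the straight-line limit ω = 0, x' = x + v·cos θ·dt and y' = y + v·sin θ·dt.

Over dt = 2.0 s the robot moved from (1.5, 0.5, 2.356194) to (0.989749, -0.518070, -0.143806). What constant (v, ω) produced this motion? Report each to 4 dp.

v = -0.7500, ω = -1.2500

Δθ = -0.143806 − 2.356194 = -2.500000
ω = Δθ/dt = -2.500000/2.0 = -1.2500
R = −Δy/(cos θ' − cos θ) = 0.6000
v = R·ω = 0.6000·-1.2500 = -0.7500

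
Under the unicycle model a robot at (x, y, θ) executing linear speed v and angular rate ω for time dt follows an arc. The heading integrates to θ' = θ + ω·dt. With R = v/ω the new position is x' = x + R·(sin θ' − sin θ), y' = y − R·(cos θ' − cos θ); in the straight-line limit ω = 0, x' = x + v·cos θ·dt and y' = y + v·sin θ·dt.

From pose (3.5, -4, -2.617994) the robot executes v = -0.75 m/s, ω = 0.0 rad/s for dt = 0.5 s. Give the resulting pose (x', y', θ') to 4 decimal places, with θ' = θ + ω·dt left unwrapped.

θ' = -2.6180 + 0.0·0.5 = -2.6180
ω = 0 → straight: x' = 3.5 + -0.75·cos(-2.6180)·0.5 = 3.8248
y' = -4 + -0.75·sin(-2.6180)·0.5 = -3.8125

(3.8248, -3.8125, -2.6180)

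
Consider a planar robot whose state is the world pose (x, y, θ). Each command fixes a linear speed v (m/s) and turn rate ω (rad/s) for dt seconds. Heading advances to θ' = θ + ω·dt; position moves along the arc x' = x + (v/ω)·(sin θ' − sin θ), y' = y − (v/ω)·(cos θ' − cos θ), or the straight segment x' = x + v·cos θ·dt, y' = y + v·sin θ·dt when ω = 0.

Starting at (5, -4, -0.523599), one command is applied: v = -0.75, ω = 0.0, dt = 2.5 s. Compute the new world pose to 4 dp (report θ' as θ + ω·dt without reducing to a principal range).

(3.3762, -3.0625, -0.5236)

θ' = -0.5236 + 0.0·2.5 = -0.5236
ω = 0 → straight: x' = 5 + -0.75·cos(-0.5236)·2.5 = 3.3762
y' = -4 + -0.75·sin(-0.5236)·2.5 = -3.0625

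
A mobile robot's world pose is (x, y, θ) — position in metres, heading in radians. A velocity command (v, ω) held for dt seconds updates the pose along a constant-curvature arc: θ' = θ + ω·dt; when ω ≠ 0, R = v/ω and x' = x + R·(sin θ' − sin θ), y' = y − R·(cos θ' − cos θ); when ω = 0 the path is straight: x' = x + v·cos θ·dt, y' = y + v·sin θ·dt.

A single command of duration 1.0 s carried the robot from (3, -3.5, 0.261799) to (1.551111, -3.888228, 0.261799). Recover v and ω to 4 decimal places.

Δθ = 0.261799 − 0.261799 = 0.000000
ω = Δθ/dt = 0.000000/1.0 = 0.0000
ω = 0 → v = (Δx·cos θ + Δy·sin θ)/dt = -1.5000

v = -1.5000, ω = 0.0000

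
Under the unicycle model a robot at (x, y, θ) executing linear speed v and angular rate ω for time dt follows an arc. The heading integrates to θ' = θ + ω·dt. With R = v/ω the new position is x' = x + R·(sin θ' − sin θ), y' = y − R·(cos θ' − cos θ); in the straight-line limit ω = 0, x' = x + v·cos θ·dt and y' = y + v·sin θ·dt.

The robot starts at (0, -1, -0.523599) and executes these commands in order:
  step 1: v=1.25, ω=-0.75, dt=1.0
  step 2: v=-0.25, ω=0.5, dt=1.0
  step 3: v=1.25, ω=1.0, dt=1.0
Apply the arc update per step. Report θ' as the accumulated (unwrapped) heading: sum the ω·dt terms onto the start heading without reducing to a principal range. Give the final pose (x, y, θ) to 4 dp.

step 1: θ'=-1.2736 (R=-1.6667) → pose (0.7603, -1.9553, -1.2736)
step 2: θ'=-0.7736 (R=-0.5000) → pose (0.6315, -1.7440, -0.7736)
step 3: θ'=0.2264 (R=1.2500) → pose (1.7855, -2.0679, 0.2264)

(1.7855, -2.0679, 0.2264)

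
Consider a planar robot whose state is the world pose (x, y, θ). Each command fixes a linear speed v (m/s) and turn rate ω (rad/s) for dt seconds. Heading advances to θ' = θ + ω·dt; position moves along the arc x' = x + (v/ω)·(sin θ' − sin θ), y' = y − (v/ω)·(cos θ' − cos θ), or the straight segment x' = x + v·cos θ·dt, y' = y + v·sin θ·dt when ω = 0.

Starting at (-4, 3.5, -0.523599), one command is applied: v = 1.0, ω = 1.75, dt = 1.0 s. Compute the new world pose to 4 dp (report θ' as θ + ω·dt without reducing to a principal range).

(-3.1764, 3.8019, 1.2264)

θ' = -0.5236 + 1.75·1.0 = 1.2264
R = v/ω = 1.0/1.75 = 0.5714
x' = -4 + 0.5714·(sin 1.2264 − sin -0.5236) = -3.1764
y' = 3.5 − 0.5714·(cos 1.2264 − cos -0.5236) = 3.8019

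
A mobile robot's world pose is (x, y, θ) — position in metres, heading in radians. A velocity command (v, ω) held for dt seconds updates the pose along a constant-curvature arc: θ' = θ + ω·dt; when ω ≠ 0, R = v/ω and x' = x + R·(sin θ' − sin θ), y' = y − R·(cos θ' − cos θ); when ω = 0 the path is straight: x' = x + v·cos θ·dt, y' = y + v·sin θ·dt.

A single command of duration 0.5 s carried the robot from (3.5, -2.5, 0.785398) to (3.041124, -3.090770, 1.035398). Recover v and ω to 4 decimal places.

v = -1.5000, ω = 0.5000

Δθ = 1.035398 − 0.785398 = 0.250000
ω = Δθ/dt = 0.250000/0.5 = 0.5000
R = −Δy/(cos θ' − cos θ) = -3.0000
v = R·ω = -3.0000·0.5000 = -1.5000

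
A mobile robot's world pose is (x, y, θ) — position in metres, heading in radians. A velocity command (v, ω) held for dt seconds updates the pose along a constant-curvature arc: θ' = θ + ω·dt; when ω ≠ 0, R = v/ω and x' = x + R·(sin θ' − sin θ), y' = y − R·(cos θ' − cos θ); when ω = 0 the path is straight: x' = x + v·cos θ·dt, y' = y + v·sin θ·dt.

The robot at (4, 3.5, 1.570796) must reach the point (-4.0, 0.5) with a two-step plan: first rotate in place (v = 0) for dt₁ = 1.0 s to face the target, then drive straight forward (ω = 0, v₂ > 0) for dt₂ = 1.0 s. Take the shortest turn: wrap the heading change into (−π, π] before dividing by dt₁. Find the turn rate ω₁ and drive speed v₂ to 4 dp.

heading to target = atan2(0.5−3.5, -4−4) = -2.7828
Δθ = wrap(-2.7828 − 1.5708) = 1.9296; ω₁ = Δθ/dt₁ = 1.9296
distance = √((-4−4)² + (0.5−3.5)²) = 8.5440; v₂ = distance/dt₂ = 8.5440

ω₁ = 1.9296, v₂ = 8.5440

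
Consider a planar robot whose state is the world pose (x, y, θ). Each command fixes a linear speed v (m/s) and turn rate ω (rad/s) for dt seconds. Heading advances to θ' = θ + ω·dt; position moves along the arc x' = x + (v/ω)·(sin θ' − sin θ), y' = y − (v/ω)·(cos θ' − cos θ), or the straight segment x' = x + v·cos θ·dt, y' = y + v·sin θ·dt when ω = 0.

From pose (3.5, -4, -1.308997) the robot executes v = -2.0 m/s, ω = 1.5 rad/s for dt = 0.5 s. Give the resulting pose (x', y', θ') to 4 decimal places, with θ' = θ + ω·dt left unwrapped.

θ' = -1.3090 + 1.5·0.5 = -0.5590
R = v/ω = -2.0/1.5 = -1.3333
x' = 3.5 + -1.3333·(sin -0.5590 − sin -1.3090) = 2.9192
y' = -4 − -1.3333·(cos -0.5590 − cos -1.3090) = -3.2147

(2.9192, -3.2147, -0.5590)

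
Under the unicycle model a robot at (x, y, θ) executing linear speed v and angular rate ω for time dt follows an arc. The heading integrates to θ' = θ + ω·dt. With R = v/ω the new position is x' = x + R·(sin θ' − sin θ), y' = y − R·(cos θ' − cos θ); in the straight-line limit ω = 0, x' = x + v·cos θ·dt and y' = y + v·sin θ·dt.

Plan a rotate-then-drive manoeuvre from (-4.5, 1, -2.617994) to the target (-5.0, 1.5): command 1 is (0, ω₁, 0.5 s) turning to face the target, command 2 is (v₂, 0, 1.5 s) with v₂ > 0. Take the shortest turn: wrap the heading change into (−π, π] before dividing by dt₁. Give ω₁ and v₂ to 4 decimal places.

heading to target = atan2(1.5−1, -5−-4.5) = 2.3562
Δθ = wrap(2.3562 − -2.6180) = -1.3090; ω₁ = Δθ/dt₁ = -2.6180
distance = √((-5−-4.5)² + (1.5−1)²) = 0.7071; v₂ = distance/dt₂ = 0.4714

ω₁ = -2.6180, v₂ = 0.4714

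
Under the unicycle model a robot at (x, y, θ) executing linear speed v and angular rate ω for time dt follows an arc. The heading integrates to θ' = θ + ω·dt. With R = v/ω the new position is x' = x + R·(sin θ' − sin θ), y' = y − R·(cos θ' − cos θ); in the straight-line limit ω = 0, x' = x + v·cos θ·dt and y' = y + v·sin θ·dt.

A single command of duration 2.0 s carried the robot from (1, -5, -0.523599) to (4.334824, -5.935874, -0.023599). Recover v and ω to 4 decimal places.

v = 1.7500, ω = 0.2500

Δθ = -0.023599 − -0.523599 = 0.500000
ω = Δθ/dt = 0.500000/2.0 = 0.2500
R = Δx/(sin θ' − sin θ) = 7.0000
v = R·ω = 7.0000·0.2500 = 1.7500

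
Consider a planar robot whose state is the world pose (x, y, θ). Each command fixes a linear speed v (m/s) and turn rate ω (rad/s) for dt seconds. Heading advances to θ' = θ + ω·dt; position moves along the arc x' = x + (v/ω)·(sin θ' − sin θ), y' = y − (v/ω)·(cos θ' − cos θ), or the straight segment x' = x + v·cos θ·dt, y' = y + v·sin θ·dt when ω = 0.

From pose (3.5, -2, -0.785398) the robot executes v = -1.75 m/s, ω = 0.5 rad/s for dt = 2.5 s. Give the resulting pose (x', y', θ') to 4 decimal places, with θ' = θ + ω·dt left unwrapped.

θ' = -0.7854 + 0.5·2.5 = 0.4646
R = v/ω = -1.75/0.5 = -3.5000
x' = 3.5 + -3.5000·(sin 0.4646 − sin -0.7854) = -0.5431
y' = -2 − -3.5000·(cos 0.4646 − cos -0.7854) = -1.3459

(-0.5431, -1.3459, 0.4646)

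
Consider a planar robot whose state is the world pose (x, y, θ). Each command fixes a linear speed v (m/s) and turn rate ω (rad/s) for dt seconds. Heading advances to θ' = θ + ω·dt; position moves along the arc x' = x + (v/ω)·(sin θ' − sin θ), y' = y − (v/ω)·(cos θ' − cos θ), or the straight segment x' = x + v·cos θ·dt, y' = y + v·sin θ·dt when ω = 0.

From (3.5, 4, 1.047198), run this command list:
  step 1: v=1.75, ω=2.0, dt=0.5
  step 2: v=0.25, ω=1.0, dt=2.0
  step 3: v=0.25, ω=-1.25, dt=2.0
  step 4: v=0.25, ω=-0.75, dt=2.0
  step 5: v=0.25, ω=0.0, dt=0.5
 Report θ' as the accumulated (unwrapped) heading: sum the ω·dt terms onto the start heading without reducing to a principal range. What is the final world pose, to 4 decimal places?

(3.1860, 5.3376, 0.0472)

step 1: θ'=2.0472 (R=0.8750) → pose (3.5198, 4.8388, 2.0472)
step 2: θ'=4.0472 (R=0.2500) → pose (3.1009, 4.8784, 4.0472)
step 3: θ'=1.5472 (R=-0.2000) → pose (2.7436, 5.0066, 1.5472)
step 4: θ'=0.0472 (R=-0.3333) → pose (3.0611, 5.3317, 0.0472)
step 5: θ'=0.0472 (straight) → pose (3.1860, 5.3376, 0.0472)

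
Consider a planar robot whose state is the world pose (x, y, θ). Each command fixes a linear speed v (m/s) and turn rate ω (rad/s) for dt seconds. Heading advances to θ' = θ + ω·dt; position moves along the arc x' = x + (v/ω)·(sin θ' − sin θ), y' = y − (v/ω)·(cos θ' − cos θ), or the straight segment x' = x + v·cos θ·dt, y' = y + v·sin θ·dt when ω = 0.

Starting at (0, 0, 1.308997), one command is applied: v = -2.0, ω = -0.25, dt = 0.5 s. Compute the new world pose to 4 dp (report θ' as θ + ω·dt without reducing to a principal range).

(-0.3184, -0.9473, 1.1840)

θ' = 1.3090 + -0.25·0.5 = 1.1840
R = v/ω = -2.0/-0.25 = 8.0000
x' = 0 + 8.0000·(sin 1.1840 − sin 1.3090) = -0.3184
y' = 0 − 8.0000·(cos 1.1840 − cos 1.3090) = -0.9473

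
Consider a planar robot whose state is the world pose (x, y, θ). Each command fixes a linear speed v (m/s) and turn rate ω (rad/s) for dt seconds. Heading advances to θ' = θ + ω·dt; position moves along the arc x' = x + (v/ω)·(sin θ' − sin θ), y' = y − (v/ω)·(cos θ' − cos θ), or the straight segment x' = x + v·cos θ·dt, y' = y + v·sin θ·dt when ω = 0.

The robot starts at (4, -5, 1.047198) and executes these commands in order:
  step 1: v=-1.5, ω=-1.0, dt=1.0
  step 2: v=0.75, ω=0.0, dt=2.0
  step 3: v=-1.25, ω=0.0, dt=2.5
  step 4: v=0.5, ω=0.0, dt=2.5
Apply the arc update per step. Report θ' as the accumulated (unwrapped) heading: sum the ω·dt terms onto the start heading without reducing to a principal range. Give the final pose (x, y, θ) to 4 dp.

step 1: θ'=0.0472 (R=1.5000) → pose (2.7717, -5.7483, 0.0472)
step 2: θ'=0.0472 (straight) → pose (4.2701, -5.6776, 0.0472)
step 3: θ'=0.0472 (straight) → pose (1.1485, -5.8250, 0.0472)
step 4: θ'=0.0472 (straight) → pose (2.3971, -5.7660, 0.0472)

(2.3971, -5.7660, 0.0472)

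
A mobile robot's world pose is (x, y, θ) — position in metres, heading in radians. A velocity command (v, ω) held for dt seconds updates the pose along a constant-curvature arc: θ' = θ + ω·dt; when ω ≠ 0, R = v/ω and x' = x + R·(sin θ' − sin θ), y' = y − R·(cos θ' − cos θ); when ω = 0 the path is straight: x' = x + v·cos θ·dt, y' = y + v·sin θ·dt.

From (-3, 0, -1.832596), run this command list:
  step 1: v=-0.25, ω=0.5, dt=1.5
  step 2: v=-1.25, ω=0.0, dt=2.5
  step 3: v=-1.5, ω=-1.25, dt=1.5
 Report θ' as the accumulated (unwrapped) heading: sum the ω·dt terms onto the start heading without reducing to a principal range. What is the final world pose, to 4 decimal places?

(-3.6669, 4.8664, -2.9576)

step 1: θ'=-1.0826 (R=-0.5000) → pose (-3.0414, 0.3639, -1.0826)
step 2: θ'=-1.0826 (straight) → pose (-4.5071, 3.1239, -1.0826)
step 3: θ'=-2.9576 (R=1.2000) → pose (-3.6669, 4.8664, -2.9576)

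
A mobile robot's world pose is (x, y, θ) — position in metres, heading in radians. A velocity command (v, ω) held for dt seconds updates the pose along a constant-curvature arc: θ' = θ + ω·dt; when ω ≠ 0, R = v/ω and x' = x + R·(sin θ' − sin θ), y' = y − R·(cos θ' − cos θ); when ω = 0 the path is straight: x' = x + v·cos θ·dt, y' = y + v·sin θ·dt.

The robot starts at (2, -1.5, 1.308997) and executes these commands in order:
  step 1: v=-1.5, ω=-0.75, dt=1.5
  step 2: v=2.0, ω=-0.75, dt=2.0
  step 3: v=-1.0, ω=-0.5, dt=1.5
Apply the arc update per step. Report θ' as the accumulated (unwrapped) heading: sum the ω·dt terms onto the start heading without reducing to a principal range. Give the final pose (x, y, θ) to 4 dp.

step 1: θ'=0.1840 (R=2.0000) → pose (0.4341, -2.9486, 0.1840)
step 2: θ'=-1.3160 (R=-2.6667) → pose (3.5025, -4.8981, -1.3160)
step 3: θ'=-2.0660 (R=2.0000) → pose (3.6782, -3.4436, -2.0660)

(3.6782, -3.4436, -2.0660)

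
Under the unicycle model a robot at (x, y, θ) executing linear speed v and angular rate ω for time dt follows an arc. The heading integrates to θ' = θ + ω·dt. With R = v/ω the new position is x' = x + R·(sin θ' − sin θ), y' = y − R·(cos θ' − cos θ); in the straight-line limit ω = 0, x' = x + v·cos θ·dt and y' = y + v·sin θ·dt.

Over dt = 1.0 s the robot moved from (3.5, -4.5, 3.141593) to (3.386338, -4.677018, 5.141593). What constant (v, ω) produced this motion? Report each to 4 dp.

v = 0.2500, ω = 2.0000

Δθ = 5.141593 − 3.141593 = 2.000000
ω = Δθ/dt = 2.000000/1.0 = 2.0000
R = −Δy/(cos θ' − cos θ) = 0.1250
v = R·ω = 0.1250·2.0000 = 0.2500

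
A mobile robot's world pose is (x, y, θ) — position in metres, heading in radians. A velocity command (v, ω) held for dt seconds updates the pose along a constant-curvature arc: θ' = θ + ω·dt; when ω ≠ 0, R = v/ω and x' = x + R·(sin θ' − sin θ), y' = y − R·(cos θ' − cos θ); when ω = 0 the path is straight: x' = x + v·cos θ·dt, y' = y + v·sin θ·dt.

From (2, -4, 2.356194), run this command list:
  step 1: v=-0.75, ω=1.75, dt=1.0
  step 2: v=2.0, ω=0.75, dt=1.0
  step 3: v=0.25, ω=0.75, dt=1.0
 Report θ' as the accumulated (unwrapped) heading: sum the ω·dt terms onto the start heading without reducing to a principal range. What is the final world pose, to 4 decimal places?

step 1: θ'=4.1062 (R=-0.4286) → pose (2.6553, -3.9411, 4.1062)
step 2: θ'=4.8562 (R=2.6667) → pose (2.2076, -5.8426, 4.8562)
step 3: θ'=5.6062 (R=0.3333) → pose (2.3287, -6.0547, 5.6062)

(2.3287, -6.0547, 5.6062)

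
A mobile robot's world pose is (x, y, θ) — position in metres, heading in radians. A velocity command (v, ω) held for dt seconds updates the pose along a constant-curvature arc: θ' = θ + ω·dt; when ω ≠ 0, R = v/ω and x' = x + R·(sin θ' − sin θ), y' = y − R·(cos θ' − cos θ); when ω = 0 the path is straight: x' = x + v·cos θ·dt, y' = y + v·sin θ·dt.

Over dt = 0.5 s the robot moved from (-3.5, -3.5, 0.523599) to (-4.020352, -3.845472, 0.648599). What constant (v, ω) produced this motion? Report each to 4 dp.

Δθ = 0.648599 − 0.523599 = 0.125000
ω = Δθ/dt = 0.125000/0.5 = 0.2500
R = Δx/(sin θ' − sin θ) = -5.0000
v = R·ω = -5.0000·0.2500 = -1.2500

v = -1.2500, ω = 0.2500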